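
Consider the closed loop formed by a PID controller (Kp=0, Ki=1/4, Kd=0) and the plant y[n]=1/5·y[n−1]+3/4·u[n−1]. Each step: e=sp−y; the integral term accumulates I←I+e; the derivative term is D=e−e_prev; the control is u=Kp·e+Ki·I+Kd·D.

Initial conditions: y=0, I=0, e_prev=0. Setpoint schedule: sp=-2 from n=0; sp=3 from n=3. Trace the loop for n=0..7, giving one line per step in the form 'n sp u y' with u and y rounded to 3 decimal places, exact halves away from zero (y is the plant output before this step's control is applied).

0 -2 -0.500 0.000
1 -2 -0.906 -0.375
2 -2 -1.218 -0.755
3 3 -0.202 -1.064
4 3 0.639 -0.364
5 3 1.288 0.407
6 3 1.776 1.047
7 3 2.141 1.541

(exact arithmetic carried between steps; '≈' marks a value shown rounded to 6 d.p. or computed from one; I and e_prev carry over from the previous line; the table rounds u and y to 3 d.p., halves away from zero)
n=0: y=0, sp=-2, e=sp−y=-2; I=-2, D=e−e_prev=-2; u=0·(-2)+1/4·(-2)+0·(-2)=-0.5; next y=1/5·0+3/4·(-0.5)=-0.375
n=1: y=-0.375, sp=-2, e=sp−y=-1.625; I=-3.625, D=e−e_prev=0.375; u=0·(-1.625)+1/4·(-3.625)+0·0.375=-0.90625; next y=1/5·(-0.375)+3/4·(-0.90625)≈-0.754688
n=2: y≈-0.754688, sp=-2, e=sp−y≈-1.245313; I≈-4.870313, D=e−e_prev≈0.379688; u=0·(-1.245313)+1/4·(-4.870313)+0·0.379688≈-1.217578; next y=1/5·(-0.754688)+3/4·(-1.217578)≈-1.064121
n=3: y≈-1.064121, sp=3, e=sp−y≈4.064121; I≈-0.806191, D=e−e_prev≈5.309434; u=0·4.064121+1/4·(-0.806191)+0·5.309434≈-0.201548; next y=1/5·(-1.064121)+3/4·(-0.201548)≈-0.363985
n=4: y≈-0.363985, sp=3, e=sp−y≈3.363985; I≈2.557794, D=e−e_prev≈-0.700136; u=0·3.363985+1/4·2.557794+0·(-0.700136)≈0.639448; next y=1/5·(-0.363985)+3/4·0.639448≈0.406789
n=5: y≈0.406789, sp=3, e=sp−y≈2.593211; I≈5.151004, D=e−e_prev≈-0.770774; u=0·2.593211+1/4·5.151004+0·(-0.770774)≈1.287751; next y=1/5·0.406789+3/4·1.287751≈1.047171
n=6: y≈1.047171, sp=3, e=sp−y≈1.952829; I≈7.103833, D=e−e_prev≈-0.640382; u=0·1.952829+1/4·7.103833+0·(-0.640382)≈1.775958; next y=1/5·1.047171+3/4·1.775958≈1.541403
n=7: y≈1.541403, sp=3, e=sp−y≈1.458597; I≈8.562430, D=e−e_prev≈-0.494232; u=0·1.458597+1/4·8.562430+0·(-0.494232)≈2.140608; next y=1/5·1.541403+3/4·2.140608≈1.913736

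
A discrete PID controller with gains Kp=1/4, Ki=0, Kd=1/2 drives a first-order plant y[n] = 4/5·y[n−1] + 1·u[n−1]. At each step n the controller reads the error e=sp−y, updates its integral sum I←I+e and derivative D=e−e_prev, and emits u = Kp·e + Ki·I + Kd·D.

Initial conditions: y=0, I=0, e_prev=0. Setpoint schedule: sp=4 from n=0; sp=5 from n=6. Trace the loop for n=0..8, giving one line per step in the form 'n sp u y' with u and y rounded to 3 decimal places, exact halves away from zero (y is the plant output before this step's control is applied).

0 4 3.000 0.000
1 4 -1.250 3.000
2 4 1.638 1.150
3 4 -0.343 2.558
4 4 1.002 1.703
5 4 0.079 2.364
6 5 1.455 1.970
7 5 -0.038 3.030
8 5 0.975 2.386

(exact arithmetic carried between steps; '≈' marks a value shown rounded to 6 d.p. or computed from one; I and e_prev carry over from the previous line; the table rounds u and y to 3 d.p., halves away from zero)
n=0: y=0, sp=4, e=sp−y=4; I=4, D=e−e_prev=4; u=1/4·4+0·4+1/2·4=3; next y=4/5·0+1·3=3
n=1: y=3, sp=4, e=sp−y=1; I=5, D=e−e_prev=-3; u=1/4·1+0·5+1/2·(-3)=-1.25; next y=4/5·3+1·(-1.25)=1.15
n=2: y=1.15, sp=4, e=sp−y=2.85; I=7.85, D=e−e_prev=1.85; u=1/4·2.85+0·7.85+1/2·1.85=1.6375; next y=4/5·1.15+1·1.6375=2.5575
n=3: y=2.5575, sp=4, e=sp−y=1.4425; I=9.2925, D=e−e_prev=-1.4075; u=1/4·1.4425+0·9.2925+1/2·(-1.4075)=-0.343125; next y=4/5·2.5575+1·(-0.343125)=1.702875
n=4: y=1.702875, sp=4, e=sp−y=2.297125; I=11.589625, D=e−e_prev=0.854625; u=1/4·2.297125+0·11.589625+1/2·0.854625≈1.001594; next y=4/5·1.702875+1·1.001594≈2.363894
n=5: y≈2.363894, sp=4, e=sp−y≈1.636106; I≈13.225731, D=e−e_prev≈-0.661019; u=1/4·1.636106+0·13.225731+1/2·(-0.661019)≈0.078517; next y=4/5·2.363894+1·0.078517≈1.969632
n=6: y≈1.969632, sp=5, e=sp−y≈3.030368; I≈16.256099, D=e−e_prev≈1.394262; u=1/4·3.030368+0·16.256099+1/2·1.394262≈1.454723; next y=4/5·1.969632+1·1.454723≈3.030428
n=7: y≈3.030428, sp=5, e=sp−y≈1.969572; I≈18.225671, D=e−e_prev≈-1.060796; u=1/4·1.969572+0·18.225671+1/2·(-1.060796)≈-0.038005; next y=4/5·3.030428+1·(-0.038005)≈2.386338
n=8: y≈2.386338, sp=5, e=sp−y≈2.613662; I≈20.839333, D=e−e_prev≈0.644091; u=1/4·2.613662+0·20.839333+1/2·0.644091≈0.975461; next y=4/5·2.386338+1·0.975461≈2.884531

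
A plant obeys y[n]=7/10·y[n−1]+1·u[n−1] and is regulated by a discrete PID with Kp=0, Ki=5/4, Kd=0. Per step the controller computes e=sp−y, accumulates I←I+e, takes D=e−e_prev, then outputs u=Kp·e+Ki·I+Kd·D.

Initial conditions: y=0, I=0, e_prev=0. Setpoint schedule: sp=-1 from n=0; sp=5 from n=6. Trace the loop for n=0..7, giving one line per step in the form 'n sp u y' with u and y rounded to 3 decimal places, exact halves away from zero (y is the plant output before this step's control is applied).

0 -1 -1.250 0.000
1 -1 -0.938 -1.250
2 -1 0.078 -1.813
3 -1 0.316 -1.191
4 -1 -0.287 -0.517
5 -1 -0.726 -0.649
6 5 7.000 -1.180
7 5 5.533 6.173

(exact arithmetic carried between steps; '≈' marks a value shown rounded to 6 d.p. or computed from one; I and e_prev carry over from the previous line; the table rounds u and y to 3 d.p., halves away from zero)
n=0: y=0, sp=-1, e=sp−y=-1; I=-1, D=e−e_prev=-1; u=0·(-1)+5/4·(-1)+0·(-1)=-1.25; next y=7/10·0+1·(-1.25)=-1.25
n=1: y=-1.25, sp=-1, e=sp−y=0.25; I=-0.75, D=e−e_prev=1.25; u=0·0.25+5/4·(-0.75)+0·1.25=-0.9375; next y=7/10·(-1.25)+1·(-0.9375)=-1.8125
n=2: y=-1.8125, sp=-1, e=sp−y=0.8125; I=0.0625, D=e−e_prev=0.5625; u=0·0.8125+5/4·0.0625+0·0.5625=0.078125; next y=7/10·(-1.8125)+1·0.078125=-1.190625
n=3: y=-1.190625, sp=-1, e=sp−y=0.190625; I=0.253125, D=e−e_prev=-0.621875; u=0·0.190625+5/4·0.253125+0·(-0.621875)≈0.316406; next y=7/10·(-1.190625)+1·0.316406≈-0.517031
n=4: y≈-0.517031, sp=-1, e=sp−y≈-0.482969; I≈-0.229844, D=e−e_prev≈-0.673594; u=0·(-0.482969)+5/4·(-0.229844)+0·(-0.673594)≈-0.287305; next y=7/10·(-0.517031)+1·(-0.287305)≈-0.649227
n=5: y≈-0.649227, sp=-1, e=sp−y≈-0.350773; I≈-0.580617, D=e−e_prev≈0.132195; u=0·(-0.350773)+5/4·(-0.580617)+0·0.132195≈-0.725771; next y=7/10·(-0.649227)+1·(-0.725771)≈-1.180230
n=6: y≈-1.180230, sp=5, e=sp−y≈6.180230; I≈5.599613, D=e−e_prev≈6.531004; u=0·6.180230+5/4·5.599613+0·6.531004≈6.999516; next y=7/10·(-1.180230)+1·6.999516≈6.173355
n=7: y≈6.173355, sp=5, e=sp−y≈-1.173355; I≈4.426258, D=e−e_prev≈-7.353585; u=0·(-1.173355)+5/4·4.426258+0·(-7.353585)≈5.532822; next y=7/10·6.173355+1·5.532822≈9.854171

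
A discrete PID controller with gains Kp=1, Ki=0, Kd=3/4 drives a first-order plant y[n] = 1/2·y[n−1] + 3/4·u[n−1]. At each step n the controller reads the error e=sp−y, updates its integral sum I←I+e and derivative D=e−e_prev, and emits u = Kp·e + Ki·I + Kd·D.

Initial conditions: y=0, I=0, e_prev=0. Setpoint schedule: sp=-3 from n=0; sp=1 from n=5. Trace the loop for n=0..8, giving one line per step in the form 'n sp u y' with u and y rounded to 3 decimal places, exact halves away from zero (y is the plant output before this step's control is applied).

(exact arithmetic carried between steps; '≈' marks a value shown rounded to 6 d.p. or computed from one; I and e_prev carry over from the previous line; the table rounds u and y to 3 d.p., halves away from zero)
n=0: y=0, sp=-3, e=sp−y=-3; I=-3, D=e−e_prev=-3; u=1·(-3)+0·(-3)+3/4·(-3)=-5.25; next y=1/2·0+3/4·(-5.25)=-3.9375
n=1: y=-3.9375, sp=-3, e=sp−y=0.9375; I=-2.0625, D=e−e_prev=3.9375; u=1·0.9375+0·(-2.0625)+3/4·3.9375=3.890625; next y=1/2·(-3.9375)+3/4·3.890625≈0.949219
n=2: y≈0.949219, sp=-3, e=sp−y≈-3.949219; I≈-6.011719, D=e−e_prev≈-4.886719; u=1·(-3.949219)+0·(-6.011719)+3/4·(-4.886719)≈-7.614258; next y=1/2·0.949219+3/4·(-7.614258)≈-5.236084
n=3: y≈-5.236084, sp=-3, e=sp−y≈2.236084; I≈-3.775635, D=e−e_prev≈6.185303; u=1·2.236084+0·(-3.775635)+3/4·6.185303≈6.875061; next y=1/2·(-5.236084)+3/4·6.875061≈2.538254
n=4: y≈2.538254, sp=-3, e=sp−y≈-5.538254; I≈-9.313889, D=e−e_prev≈-7.774338; u=1·(-5.538254)+0·(-9.313889)+3/4·(-7.774338)≈-11.369007; next y=1/2·2.538254+3/4·(-11.369007)≈-7.257628
n=5: y≈-7.257628, sp=1, e=sp−y≈8.257628; I≈-1.056260, D=e−e_prev≈13.795882; u=1·8.257628+0·(-1.056260)+3/4·13.795882≈18.604540; next y=1/2·(-7.257628)+3/4·18.604540≈10.324591
n=6: y≈10.324591, sp=1, e=sp−y≈-9.324591; I≈-10.380851, D=e−e_prev≈-17.582219; u=1·(-9.324591)+0·(-10.380851)+3/4·(-17.582219)≈-22.511255; next y=1/2·10.324591+3/4·(-22.511255)≈-11.721146
n=7: y≈-11.721146, sp=1, e=sp−y≈12.721146; I≈2.340295, D=e−e_prev≈22.045737; u=1·12.721146+0·2.340295+3/4·22.045737≈29.255449; next y=1/2·(-11.721146)+3/4·29.255449≈16.081014
n=8: y≈16.081014, sp=1, e=sp−y≈-15.081014; I≈-12.740718, D=e−e_prev≈-27.802160; u=1·(-15.081014)+0·(-12.740718)+3/4·(-27.802160)≈-35.932633; next y=1/2·16.081014+3/4·(-35.932633)≈-18.908968

0 -3 -5.250 0.000
1 -3 3.891 -3.938
2 -3 -7.614 0.949
3 -3 6.875 -5.236
4 -3 -11.369 2.538
5 1 18.605 -7.258
6 1 -22.511 10.325
7 1 29.255 -11.721
8 1 -35.933 16.081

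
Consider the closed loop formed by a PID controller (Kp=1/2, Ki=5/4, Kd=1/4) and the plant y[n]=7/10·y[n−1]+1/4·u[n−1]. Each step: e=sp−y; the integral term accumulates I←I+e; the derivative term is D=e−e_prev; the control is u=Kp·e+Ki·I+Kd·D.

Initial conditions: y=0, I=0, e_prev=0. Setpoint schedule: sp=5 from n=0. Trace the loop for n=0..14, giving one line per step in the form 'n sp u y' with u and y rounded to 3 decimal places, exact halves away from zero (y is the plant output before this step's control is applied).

(exact arithmetic carried between steps; '≈' marks a value shown rounded to 6 d.p. or computed from one; I and e_prev carry over from the previous line; the table rounds u and y to 3 d.p., halves away from zero)
n=0: y=0, sp=5, e=sp−y=5; I=5, D=e−e_prev=5; u=1/2·5+5/4·5+1/4·5=10; next y=7/10·0+1/4·10=2.5
n=1: y=2.5, sp=5, e=sp−y=2.5; I=7.5, D=e−e_prev=-2.5; u=1/2·2.5+5/4·7.5+1/4·(-2.5)=10; next y=7/10·2.5+1/4·10=4.25
n=2: y=4.25, sp=5, e=sp−y=0.75; I=8.25, D=e−e_prev=-1.75; u=1/2·0.75+5/4·8.25+1/4·(-1.75)=10.25; next y=7/10·4.25+1/4·10.25=5.5375
n=3: y=5.5375, sp=5, e=sp−y=-0.5375; I=7.7125, D=e−e_prev=-1.2875; u=1/2·(-0.5375)+5/4·7.7125+1/4·(-1.2875)=9.05; next y=7/10·5.5375+1/4·9.05=6.13875
n=4: y=6.13875, sp=5, e=sp−y=-1.13875; I=6.57375, D=e−e_prev=-0.60125; u=1/2·(-1.13875)+5/4·6.57375+1/4·(-0.60125)=7.4975; next y=7/10·6.13875+1/4·7.4975=6.1715
n=5: y=6.1715, sp=5, e=sp−y=-1.1715; I=5.40225, D=e−e_prev=-0.03275; u=1/2·(-1.1715)+5/4·5.40225+1/4·(-0.03275)=6.158875; next y=7/10·6.1715+1/4·6.158875≈5.859769
n=6: y≈5.859769, sp=5, e=sp−y≈-0.859769; I≈4.542481, D=e−e_prev≈0.311731; u=1/2·(-0.859769)+5/4·4.542481+1/4·0.311731≈5.32615; next y=7/10·5.859769+1/4·5.32615≈5.433376
n=7: y≈5.433376, sp=5, e=sp−y≈-0.433376; I≈4.109106, D=e−e_prev≈0.426393; u=1/2·(-0.433376)+5/4·4.109106+1/4·0.426393≈5.026293; next y=7/10·5.433376+1/4·5.026293≈5.059936
n=8: y≈5.059936, sp=5, e=sp−y≈-0.059936; I≈4.049170, D=e−e_prev≈0.373440; u=1/2·(-0.059936)+5/4·4.049170+1/4·0.373440≈5.124854; next y=7/10·5.059936+1/4·5.124854≈4.823169
n=9: y≈4.823169, sp=5, e=sp−y≈0.176831; I≈4.226001, D=e−e_prev≈0.236767; u=1/2·0.176831+5/4·4.226001+1/4·0.236767≈5.430109; next y=7/10·4.823169+1/4·5.430109≈4.733745
n=10: y≈4.733745, sp=5, e=sp−y≈0.266255; I≈4.492256, D=e−e_prev≈0.089423; u=1/2·0.266255+5/4·4.492256+1/4·0.089423≈5.770803; next y=7/10·4.733745+1/4·5.770803≈4.756322
n=11: y≈4.756322, sp=5, e=sp−y≈0.243678; I≈4.735933, D=e−e_prev≈-0.022577; u=1/2·0.243678+5/4·4.735933+1/4·(-0.022577)≈6.036111; next y=7/10·4.756322+1/4·6.036111≈4.838453
n=12: y≈4.838453, sp=5, e=sp−y≈0.161547; I≈4.897480, D=e−e_prev≈-0.082131; u=1/2·0.161547+5/4·4.897480+1/4·(-0.082131)≈6.182090; next y=7/10·4.838453+1/4·6.182090≈4.932440
n=13: y≈4.932440, sp=5, e=sp−y≈0.067560; I≈4.965040, D=e−e_prev≈-0.093987; u=1/2·0.067560+5/4·4.965040+1/4·(-0.093987)≈6.216583; next y=7/10·4.932440+1/4·6.216583≈5.006854
n=14: y≈5.006854, sp=5, e=sp−y≈-0.006854; I≈4.958186, D=e−e_prev≈-0.074414; u=1/2·(-0.006854)+5/4·4.958186+1/4·(-0.074414)≈6.175702; next y=7/10·5.006854+1/4·6.175702≈5.048723

0 5 10.000 0.000
1 5 10.000 2.500
2 5 10.250 4.250
3 5 9.050 5.538
4 5 7.498 6.139
5 5 6.159 6.172
6 5 5.326 5.860
7 5 5.026 5.433
8 5 5.125 5.060
9 5 5.430 4.823
10 5 5.771 4.734
11 5 6.036 4.756
12 5 6.182 4.838
13 5 6.217 4.932
14 5 6.176 5.007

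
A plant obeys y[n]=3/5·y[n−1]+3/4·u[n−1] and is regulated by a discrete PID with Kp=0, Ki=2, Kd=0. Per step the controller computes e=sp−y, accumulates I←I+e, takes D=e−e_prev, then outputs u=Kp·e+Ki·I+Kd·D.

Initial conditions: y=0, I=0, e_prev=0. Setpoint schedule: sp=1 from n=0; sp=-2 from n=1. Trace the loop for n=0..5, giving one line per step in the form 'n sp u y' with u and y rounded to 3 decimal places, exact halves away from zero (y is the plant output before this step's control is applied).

0 1 2.000 0.000
1 -2 -5.000 1.500
2 -2 -3.300 -2.850
3 -2 1.070 -4.185
4 -2 0.487 -1.709
5 -2 -2.193 -0.660

(exact arithmetic carried between steps; '≈' marks a value shown rounded to 6 d.p. or computed from one; I and e_prev carry over from the previous line; the table rounds u and y to 3 d.p., halves away from zero)
n=0: y=0, sp=1, e=sp−y=1; I=1, D=e−e_prev=1; u=0·1+2·1+0·1=2; next y=3/5·0+3/4·2=1.5
n=1: y=1.5, sp=-2, e=sp−y=-3.5; I=-2.5, D=e−e_prev=-4.5; u=0·(-3.5)+2·(-2.5)+0·(-4.5)=-5; next y=3/5·1.5+3/4·(-5)=-2.85
n=2: y=-2.85, sp=-2, e=sp−y=0.85; I=-1.65, D=e−e_prev=4.35; u=0·0.85+2·(-1.65)+0·4.35=-3.3; next y=3/5·(-2.85)+3/4·(-3.3)=-4.185
n=3: y=-4.185, sp=-2, e=sp−y=2.185; I=0.535, D=e−e_prev=1.335; u=0·2.185+2·0.535+0·1.335=1.07; next y=3/5·(-4.185)+3/4·1.07=-1.7085
n=4: y=-1.7085, sp=-2, e=sp−y=-0.2915; I=0.2435, D=e−e_prev=-2.4765; u=0·(-0.2915)+2·0.2435+0·(-2.4765)=0.487; next y=3/5·(-1.7085)+3/4·0.487=-0.65985
n=5: y=-0.65985, sp=-2, e=sp−y=-1.34015; I=-1.09665, D=e−e_prev=-1.04865; u=0·(-1.34015)+2·(-1.09665)+0·(-1.04865)=-2.1933; next y=3/5·(-0.65985)+3/4·(-2.1933)=-2.040885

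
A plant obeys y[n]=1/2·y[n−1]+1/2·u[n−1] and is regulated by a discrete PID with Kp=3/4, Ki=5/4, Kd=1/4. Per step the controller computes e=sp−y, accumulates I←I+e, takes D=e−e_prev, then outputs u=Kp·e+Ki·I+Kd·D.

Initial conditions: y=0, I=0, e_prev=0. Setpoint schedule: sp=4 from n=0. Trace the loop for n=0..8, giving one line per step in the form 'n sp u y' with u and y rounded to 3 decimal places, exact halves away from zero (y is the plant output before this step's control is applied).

0 4 9.000 0.000
1 4 2.875 4.500
2 4 5.203 3.688
3 4 3.686 4.445
4 4 4.173 4.065
5 4 3.875 4.119
6 4 4.014 3.997
7 4 3.968 4.006
8 4 4.005 3.987

(exact arithmetic carried between steps; '≈' marks a value shown rounded to 6 d.p. or computed from one; I and e_prev carry over from the previous line; the table rounds u and y to 3 d.p., halves away from zero)
n=0: y=0, sp=4, e=sp−y=4; I=4, D=e−e_prev=4; u=3/4·4+5/4·4+1/4·4=9; next y=1/2·0+1/2·9=4.5
n=1: y=4.5, sp=4, e=sp−y=-0.5; I=3.5, D=e−e_prev=-4.5; u=3/4·(-0.5)+5/4·3.5+1/4·(-4.5)=2.875; next y=1/2·4.5+1/2·2.875=3.6875
n=2: y=3.6875, sp=4, e=sp−y=0.3125; I=3.8125, D=e−e_prev=0.8125; u=3/4·0.3125+5/4·3.8125+1/4·0.8125=5.203125; next y=1/2·3.6875+1/2·5.203125≈4.445313
n=3: y≈4.445313, sp=4, e=sp−y≈-0.445313; I≈3.367188, D=e−e_prev≈-0.757813; u=3/4·(-0.445313)+5/4·3.367188+1/4·(-0.757813)≈3.685547; next y=1/2·4.445313+1/2·3.685547≈4.065430
n=4: y≈4.065430, sp=4, e=sp−y≈-0.065430; I≈3.301758, D=e−e_prev≈0.379883; u=3/4·(-0.065430)+5/4·3.301758+1/4·0.379883≈4.173096; next y=1/2·4.065430+1/2·4.173096≈4.119263
n=5: y≈4.119263, sp=4, e=sp−y≈-0.119263; I≈3.182495, D=e−e_prev≈-0.053833; u=3/4·(-0.119263)+5/4·3.182495+1/4·(-0.053833)≈3.875214; next y=1/2·4.119263+1/2·3.875214≈3.997238
n=6: y≈3.997238, sp=4, e=sp−y≈0.002762; I≈3.185257, D=e−e_prev≈0.122025; u=3/4·0.002762+5/4·3.185257+1/4·0.122025≈4.014149; next y=1/2·3.997238+1/2·4.014149≈4.005693
n=7: y≈4.005693, sp=4, e=sp−y≈-0.005693; I≈3.179564, D=e−e_prev≈-0.008455; u=3/4·(-0.005693)+5/4·3.179564+1/4·(-0.008455)≈3.968071; next y=1/2·4.005693+1/2·3.968071≈3.986882
n=8: y≈3.986882, sp=4, e=sp−y≈0.013118; I≈3.192682, D=e−e_prev≈0.018811; u=3/4·0.013118+5/4·3.192682+1/4·0.018811≈4.005393; next y=1/2·3.986882+1/2·4.005393≈3.996138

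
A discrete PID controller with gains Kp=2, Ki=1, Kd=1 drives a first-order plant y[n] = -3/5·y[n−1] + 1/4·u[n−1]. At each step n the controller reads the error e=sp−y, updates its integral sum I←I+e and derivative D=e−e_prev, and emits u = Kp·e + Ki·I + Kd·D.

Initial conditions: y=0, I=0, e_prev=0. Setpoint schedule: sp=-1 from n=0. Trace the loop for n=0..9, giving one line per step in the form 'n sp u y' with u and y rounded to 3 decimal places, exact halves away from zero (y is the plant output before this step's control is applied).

(exact arithmetic carried between steps; '≈' marks a value shown rounded to 6 d.p. or computed from one; I and e_prev carry over from the previous line; the table rounds u and y to 3 d.p., halves away from zero)
n=0: y=0, sp=-1, e=sp−y=-1; I=-1, D=e−e_prev=-1; u=2·(-1)+1·(-1)+1·(-1)=-4; next y=-3/5·0+1/4·(-4)=-1
n=1: y=-1, sp=-1, e=sp−y=0; I=-1, D=e−e_prev=1; u=2·0+1·(-1)+1·1=0; next y=-3/5·(-1)+1/4·0=0.6
n=2: y=0.6, sp=-1, e=sp−y=-1.6; I=-2.6, D=e−e_prev=-1.6; u=2·(-1.6)+1·(-2.6)+1·(-1.6)=-7.4; next y=-3/5·0.6+1/4·(-7.4)=-2.21
n=3: y=-2.21, sp=-1, e=sp−y=1.21; I=-1.39, D=e−e_prev=2.81; u=2·1.21+1·(-1.39)+1·2.81=3.84; next y=-3/5·(-2.21)+1/4·3.84=2.286
n=4: y=2.286, sp=-1, e=sp−y=-3.286; I=-4.676, D=e−e_prev=-4.496; u=2·(-3.286)+1·(-4.676)+1·(-4.496)=-15.744; next y=-3/5·2.286+1/4·(-15.744)=-5.3076
n=5: y=-5.3076, sp=-1, e=sp−y=4.3076; I=-0.3684, D=e−e_prev=7.5936; u=2·4.3076+1·(-0.3684)+1·7.5936=15.8404; next y=-3/5·(-5.3076)+1/4·15.8404=7.14466
n=6: y=7.14466, sp=-1, e=sp−y=-8.14466; I=-8.51306, D=e−e_prev=-12.45226; u=2·(-8.14466)+1·(-8.51306)+1·(-12.45226)=-37.25464; next y=-3/5·7.14466+1/4·(-37.25464)=-13.600456
n=7: y=-13.600456, sp=-1, e=sp−y=12.600456; I=4.087396, D=e−e_prev=20.745116; u=2·12.600456+1·4.087396+1·20.745116=50.033424; next y=-3/5·(-13.600456)+1/4·50.033424≈20.668630
n=8: y≈20.668630, sp=-1, e=sp−y≈-21.668630; I≈-17.581234, D=e−e_prev≈-34.269086; u=2·(-21.668630)+1·(-17.581234)+1·(-34.269086)≈-95.187578; next y=-3/5·20.668630+1/4·(-95.187578)≈-36.198072
n=9: y≈-36.198072, sp=-1, e=sp−y≈35.198072; I≈17.616839, D=e−e_prev≈56.866702; u=2·35.198072+1·17.616839+1·56.866702≈144.879685; next y=-3/5·(-36.198072)+1/4·144.879685≈57.938765

0 -1 -4.000 0.000
1 -1 0.000 -1.000
2 -1 -7.400 0.600
3 -1 3.840 -2.210
4 -1 -15.744 2.286
5 -1 15.840 -5.308
6 -1 -37.255 7.145
7 -1 50.033 -13.600
8 -1 -95.188 20.669
9 -1 144.880 -36.198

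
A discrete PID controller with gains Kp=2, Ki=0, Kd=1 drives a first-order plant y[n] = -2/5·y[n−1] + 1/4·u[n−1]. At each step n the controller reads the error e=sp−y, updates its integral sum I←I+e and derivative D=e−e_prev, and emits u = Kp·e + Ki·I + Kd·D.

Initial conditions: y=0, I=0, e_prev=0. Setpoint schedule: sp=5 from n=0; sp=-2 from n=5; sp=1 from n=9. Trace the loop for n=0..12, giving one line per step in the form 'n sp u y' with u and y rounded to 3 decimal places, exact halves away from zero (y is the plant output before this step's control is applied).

0 5 15.000 0.000
1 5 -1.250 3.750
2 5 19.188 -1.813
3 5 -8.378 5.522
4 5 28.432 -4.303
5 -2 -41.791 8.829
6 -2 46.768 -13.979
7 -2 -69.830 17.284
8 -2 86.397 -24.371
9 1 -113.414 31.348
10 1 156.025 -40.893
11 1 -204.983 55.363
12 1 277.537 -73.391

(exact arithmetic carried between steps; '≈' marks a value shown rounded to 6 d.p. or computed from one; I and e_prev carry over from the previous line; the table rounds u and y to 3 d.p., halves away from zero)
n=0: y=0, sp=5, e=sp−y=5; I=5, D=e−e_prev=5; u=2·5+0·5+1·5=15; next y=-2/5·0+1/4·15=3.75
n=1: y=3.75, sp=5, e=sp−y=1.25; I=6.25, D=e−e_prev=-3.75; u=2·1.25+0·6.25+1·(-3.75)=-1.25; next y=-2/5·3.75+1/4·(-1.25)=-1.8125
n=2: y=-1.8125, sp=5, e=sp−y=6.8125; I=13.0625, D=e−e_prev=5.5625; u=2·6.8125+0·13.0625+1·5.5625=19.1875; next y=-2/5·(-1.8125)+1/4·19.1875=5.521875
n=3: y=5.521875, sp=5, e=sp−y=-0.521875; I=12.540625, D=e−e_prev=-7.334375; u=2·(-0.521875)+0·12.540625+1·(-7.334375)=-8.378125; next y=-2/5·5.521875+1/4·(-8.378125)≈-4.303281
n=4: y≈-4.303281, sp=5, e=sp−y≈9.303281; I≈21.843906, D=e−e_prev≈9.825156; u=2·9.303281+0·21.843906+1·9.825156≈28.431719; next y=-2/5·(-4.303281)+1/4·28.431719≈8.829242
n=5: y≈8.829242, sp=-2, e=sp−y≈-10.829242; I≈11.014664, D=e−e_prev≈-20.132523; u=2·(-10.829242)+0·11.014664+1·(-20.132523)≈-41.791008; next y=-2/5·8.829242+1/4·(-41.791008)≈-13.979449
n=6: y≈-13.979449, sp=-2, e=sp−y≈11.979449; I≈22.994113, D=e−e_prev≈22.808691; u=2·11.979449+0·22.994113+1·22.808691≈46.767589; next y=-2/5·(-13.979449)+1/4·46.767589≈17.283677
n=7: y≈17.283677, sp=-2, e=sp−y≈-19.283677; I≈3.710436, D=e−e_prev≈-31.263126; u=2·(-19.283677)+0·3.710436+1·(-31.263126)≈-69.830479; next y=-2/5·17.283677+1/4·(-69.830479)≈-24.371090
n=8: y≈-24.371090, sp=-2, e=sp−y≈22.371090; I≈26.081527, D=e−e_prev≈41.654767; u=2·22.371090+0·26.081527+1·41.654767≈86.396948; next y=-2/5·(-24.371090)+1/4·86.396948≈31.347673
n=9: y≈31.347673, sp=1, e=sp−y≈-30.347673; I≈-4.266147, D=e−e_prev≈-52.718764; u=2·(-30.347673)+0·(-4.266147)+1·(-52.718764)≈-113.414110; next y=-2/5·31.347673+1/4·(-113.414110)≈-40.892597
n=10: y≈-40.892597, sp=1, e=sp−y≈41.892597; I≈37.626450, D=e−e_prev≈72.240270; u=2·41.892597+0·37.626450+1·72.240270≈156.025463; next y=-2/5·(-40.892597)+1/4·156.025463≈55.363405
n=11: y≈55.363405, sp=1, e=sp−y≈-54.363405; I≈-16.736954, D=e−e_prev≈-96.256001; u=2·(-54.363405)+0·(-16.736954)+1·(-96.256001)≈-204.982810; next y=-2/5·55.363405+1/4·(-204.982810)≈-73.391064
n=12: y≈-73.391064, sp=1, e=sp−y≈74.391064; I≈57.654110, D=e−e_prev≈128.754469; u=2·74.391064+0·57.654110+1·128.754469≈277.536598; next y=-2/5·(-73.391064)+1/4·277.536598≈98.740575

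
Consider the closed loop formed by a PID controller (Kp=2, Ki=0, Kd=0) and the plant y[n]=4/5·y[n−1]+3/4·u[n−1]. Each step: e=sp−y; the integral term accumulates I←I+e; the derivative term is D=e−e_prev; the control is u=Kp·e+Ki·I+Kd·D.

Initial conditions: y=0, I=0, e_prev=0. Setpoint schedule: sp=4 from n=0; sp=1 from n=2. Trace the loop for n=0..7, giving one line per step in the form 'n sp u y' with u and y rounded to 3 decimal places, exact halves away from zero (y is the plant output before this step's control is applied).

(exact arithmetic carried between steps; '≈' marks a value shown rounded to 6 d.p. or computed from one; I and e_prev carry over from the previous line; the table rounds u and y to 3 d.p., halves away from zero)
n=0: y=0, sp=4, e=sp−y=4; I=4, D=e−e_prev=4; u=2·4+0·4+0·4=8; next y=4/5·0+3/4·8=6
n=1: y=6, sp=4, e=sp−y=-2; I=2, D=e−e_prev=-6; u=2·(-2)+0·2+0·(-6)=-4; next y=4/5·6+3/4·(-4)=1.8
n=2: y=1.8, sp=1, e=sp−y=-0.8; I=1.2, D=e−e_prev=1.2; u=2·(-0.8)+0·1.2+0·1.2=-1.6; next y=4/5·1.8+3/4·(-1.6)=0.24
n=3: y=0.24, sp=1, e=sp−y=0.76; I=1.96, D=e−e_prev=1.56; u=2·0.76+0·1.96+0·1.56=1.52; next y=4/5·0.24+3/4·1.52=1.332
n=4: y=1.332, sp=1, e=sp−y=-0.332; I=1.628, D=e−e_prev=-1.092; u=2·(-0.332)+0·1.628+0·(-1.092)=-0.664; next y=4/5·1.332+3/4·(-0.664)=0.5676
n=5: y=0.5676, sp=1, e=sp−y=0.4324; I=2.0604, D=e−e_prev=0.7644; u=2·0.4324+0·2.0604+0·0.7644=0.8648; next y=4/5·0.5676+3/4·0.8648=1.10268
n=6: y=1.10268, sp=1, e=sp−y=-0.10268; I=1.95772, D=e−e_prev=-0.53508; u=2·(-0.10268)+0·1.95772+0·(-0.53508)=-0.20536; next y=4/5·1.10268+3/4·(-0.20536)=0.728124
n=7: y=0.728124, sp=1, e=sp−y=0.271876; I=2.229596, D=e−e_prev=0.374556; u=2·0.271876+0·2.229596+0·0.374556=0.543752; next y=4/5·0.728124+3/4·0.543752≈0.990313

0 4 8.000 0.000
1 4 -4.000 6.000
2 1 -1.600 1.800
3 1 1.520 0.240
4 1 -0.664 1.332
5 1 0.865 0.568
6 1 -0.205 1.103
7 1 0.544 0.728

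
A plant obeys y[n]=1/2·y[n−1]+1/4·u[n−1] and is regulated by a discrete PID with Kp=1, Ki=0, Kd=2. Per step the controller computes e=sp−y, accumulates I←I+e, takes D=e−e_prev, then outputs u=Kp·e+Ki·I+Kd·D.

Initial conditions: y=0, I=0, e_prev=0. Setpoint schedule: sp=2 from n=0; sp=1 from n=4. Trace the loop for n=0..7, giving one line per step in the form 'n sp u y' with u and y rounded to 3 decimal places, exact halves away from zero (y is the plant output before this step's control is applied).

(exact arithmetic carried between steps; '≈' marks a value shown rounded to 6 d.p. or computed from one; I and e_prev carry over from the previous line; the table rounds u and y to 3 d.p., halves away from zero)
n=0: y=0, sp=2, e=sp−y=2; I=2, D=e−e_prev=2; u=1·2+0·2+2·2=6; next y=1/2·0+1/4·6=1.5
n=1: y=1.5, sp=2, e=sp−y=0.5; I=2.5, D=e−e_prev=-1.5; u=1·0.5+0·2.5+2·(-1.5)=-2.5; next y=1/2·1.5+1/4·(-2.5)=0.125
n=2: y=0.125, sp=2, e=sp−y=1.875; I=4.375, D=e−e_prev=1.375; u=1·1.875+0·4.375+2·1.375=4.625; next y=1/2·0.125+1/4·4.625=1.21875
n=3: y=1.21875, sp=2, e=sp−y=0.78125; I=5.15625, D=e−e_prev=-1.09375; u=1·0.78125+0·5.15625+2·(-1.09375)=-1.40625; next y=1/2·1.21875+1/4·(-1.40625)≈0.257813
n=4: y≈0.257813, sp=1, e=sp−y≈0.742188; I≈5.898438, D=e−e_prev≈-0.039063; u=1·0.742188+0·5.898438+2·(-0.039063)≈0.664063; next y=1/2·0.257813+1/4·0.664063≈0.294922
n=5: y≈0.294922, sp=1, e=sp−y≈0.705078; I≈6.603516, D=e−e_prev≈-0.037109; u=1·0.705078+0·6.603516+2·(-0.037109)≈0.630859; next y=1/2·0.294922+1/4·0.630859≈0.305176
n=6: y≈0.305176, sp=1, e=sp−y≈0.694824; I≈7.298340, D=e−e_prev≈-0.010254; u=1·0.694824+0·7.298340+2·(-0.010254)≈0.674316; next y=1/2·0.305176+1/4·0.674316≈0.321167
n=7: y≈0.321167, sp=1, e=sp−y≈0.678833; I≈7.977173, D=e−e_prev≈-0.015991; u=1·0.678833+0·7.977173+2·(-0.015991)≈0.646851; next y=1/2·0.321167+1/4·0.646851≈0.322296

0 2 6.000 0.000
1 2 -2.500 1.500
2 2 4.625 0.125
3 2 -1.406 1.219
4 1 0.664 0.258
5 1 0.631 0.295
6 1 0.674 0.305
7 1 0.647 0.321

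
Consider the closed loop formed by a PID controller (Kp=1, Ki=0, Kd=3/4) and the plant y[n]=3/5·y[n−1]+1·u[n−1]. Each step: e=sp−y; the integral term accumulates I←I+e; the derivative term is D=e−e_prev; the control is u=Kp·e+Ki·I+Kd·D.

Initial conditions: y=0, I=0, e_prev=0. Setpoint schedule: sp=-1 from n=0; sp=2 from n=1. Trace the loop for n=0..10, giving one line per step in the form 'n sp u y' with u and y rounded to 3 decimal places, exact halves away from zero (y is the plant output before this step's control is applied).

(exact arithmetic carried between steps; '≈' marks a value shown rounded to 6 d.p. or computed from one; I and e_prev carry over from the previous line; the table rounds u and y to 3 d.p., halves away from zero)
n=0: y=0, sp=-1, e=sp−y=-1; I=-1, D=e−e_prev=-1; u=1·(-1)+0·(-1)+3/4·(-1)=-1.75; next y=3/5·0+1·(-1.75)=-1.75
n=1: y=-1.75, sp=2, e=sp−y=3.75; I=2.75, D=e−e_prev=4.75; u=1·3.75+0·2.75+3/4·4.75=7.3125; next y=3/5·(-1.75)+1·7.3125=6.2625
n=2: y=6.2625, sp=2, e=sp−y=-4.2625; I=-1.5125, D=e−e_prev=-8.0125; u=1·(-4.2625)+0·(-1.5125)+3/4·(-8.0125)=-10.271875; next y=3/5·6.2625+1·(-10.271875)=-6.514375
n=3: y=-6.514375, sp=2, e=sp−y=8.514375; I=7.001875, D=e−e_prev=12.776875; u=1·8.514375+0·7.001875+3/4·12.776875≈18.097031; next y=3/5·(-6.514375)+1·18.097031≈14.188406
n=4: y≈14.188406, sp=2, e=sp−y≈-12.188406; I≈-5.186531, D=e−e_prev≈-20.702781; u=1·(-12.188406)+0·(-5.186531)+3/4·(-20.702781)≈-27.715492; next y=3/5·14.188406+1·(-27.715492)≈-19.202448
n=5: y≈-19.202448, sp=2, e=sp−y≈21.202448; I≈16.015917, D=e−e_prev≈33.390855; u=1·21.202448+0·16.015917+3/4·33.390855≈46.245589; next y=3/5·(-19.202448)+1·46.245589≈34.724120
n=6: y≈34.724120, sp=2, e=sp−y≈-32.724120; I≈-16.708203, D=e−e_prev≈-53.926569; u=1·(-32.724120)+0·(-16.708203)+3/4·(-53.926569)≈-73.169047; next y=3/5·34.724120+1·(-73.169047)≈-52.334575
n=7: y≈-52.334575, sp=2, e=sp−y≈54.334575; I≈37.626372, D=e−e_prev≈87.058695; u=1·54.334575+0·37.626372+3/4·87.058695≈119.628596; next y=3/5·(-52.334575)+1·119.628596≈88.227851
n=8: y≈88.227851, sp=2, e=sp−y≈-86.227851; I≈-48.601480, D=e−e_prev≈-140.562426; u=1·(-86.227851)+0·(-48.601480)+3/4·(-140.562426)≈-191.649671; next y=3/5·88.227851+1·(-191.649671)≈-138.712960
n=9: y≈-138.712960, sp=2, e=sp−y≈140.712960; I≈92.111480, D=e−e_prev≈226.940811; u=1·140.712960+0·92.111480+3/4·226.940811≈310.918569; next y=3/5·(-138.712960)+1·310.918569≈227.690793
n=10: y≈227.690793, sp=2, e=sp−y≈-225.690793; I≈-133.579312, D=e−e_prev≈-366.403753; u=1·(-225.690793)+0·(-133.579312)+3/4·(-366.403753)≈-500.493607; next y=3/5·227.690793+1·(-500.493607)≈-363.879131

0 -1 -1.750 0.000
1 2 7.313 -1.750
2 2 -10.272 6.263
3 2 18.097 -6.514
4 2 -27.715 14.188
5 2 46.246 -19.202
6 2 -73.169 34.724
7 2 119.629 -52.335
8 2 -191.650 88.228
9 2 310.919 -138.713
10 2 -500.494 227.691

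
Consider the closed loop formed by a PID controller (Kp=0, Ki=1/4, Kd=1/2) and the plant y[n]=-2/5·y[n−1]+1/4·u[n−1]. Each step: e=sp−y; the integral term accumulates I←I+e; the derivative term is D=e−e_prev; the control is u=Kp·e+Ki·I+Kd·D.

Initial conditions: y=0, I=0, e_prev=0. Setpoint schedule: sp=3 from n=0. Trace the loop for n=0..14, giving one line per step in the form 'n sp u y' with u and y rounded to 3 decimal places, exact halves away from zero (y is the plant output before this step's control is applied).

(exact arithmetic carried between steps; '≈' marks a value shown rounded to 6 d.p. or computed from one; I and e_prev carry over from the previous line; the table rounds u and y to 3 d.p., halves away from zero)
n=0: y=0, sp=3, e=sp−y=3; I=3, D=e−e_prev=3; u=0·3+1/4·3+1/2·3=2.25; next y=-2/5·0+1/4·2.25=0.5625
n=1: y=0.5625, sp=3, e=sp−y=2.4375; I=5.4375, D=e−e_prev=-0.5625; u=0·2.4375+1/4·5.4375+1/2·(-0.5625)=1.078125; next y=-2/5·0.5625+1/4·1.078125≈0.044531
n=2: y≈0.044531, sp=3, e=sp−y≈2.955469; I≈8.392969, D=e−e_prev≈0.517969; u=0·2.955469+1/4·8.392969+1/2·0.517969≈2.357227; next y=-2/5·0.044531+1/4·2.357227≈0.571494
n=3: y≈0.571494, sp=3, e=sp−y≈2.428506; I≈10.821475, D=e−e_prev≈-0.526963; u=0·2.428506+1/4·10.821475+1/2·(-0.526963)≈2.441887; next y=-2/5·0.571494+1/4·2.441887≈0.381874
n=4: y≈0.381874, sp=3, e=sp−y≈2.618126; I≈13.439600, D=e−e_prev≈0.189620; u=0·2.618126+1/4·13.439600+1/2·0.189620≈3.454710; next y=-2/5·0.381874+1/4·3.454710≈0.710928
n=5: y≈0.710928, sp=3, e=sp−y≈2.289072; I≈15.728673, D=e−e_prev≈-0.329054; u=0·2.289072+1/4·15.728673+1/2·(-0.329054)≈3.767641; next y=-2/5·0.710928+1/4·3.767641≈0.657539
n=6: y≈0.657539, sp=3, e=sp−y≈2.342461; I≈18.071133, D=e−e_prev≈0.053389; u=0·2.342461+1/4·18.071133+1/2·0.053389≈4.544478; next y=-2/5·0.657539+1/4·4.544478≈0.873104
n=7: y≈0.873104, sp=3, e=sp−y≈2.126896; I≈20.198030, D=e−e_prev≈-0.215565; u=0·2.126896+1/4·20.198030+1/2·(-0.215565)≈4.941725; next y=-2/5·0.873104+1/4·4.941725≈0.886190
n=8: y≈0.886190, sp=3, e=sp−y≈2.113810; I≈22.311840, D=e−e_prev≈-0.013086; u=0·2.113810+1/4·22.311840+1/2·(-0.013086)≈5.571417; next y=-2/5·0.886190+1/4·5.571417≈1.038378
n=9: y≈1.038378, sp=3, e=sp−y≈1.961622; I≈24.273462, D=e−e_prev≈-0.152189; u=0·1.961622+1/4·24.273462+1/2·(-0.152189)≈5.992271; next y=-2/5·1.038378+1/4·5.992271≈1.082716
n=10: y≈1.082716, sp=3, e=sp−y≈1.917284; I≈26.190745, D=e−e_prev≈-0.044338; u=0·1.917284+1/4·26.190745+1/2·(-0.044338)≈6.525517; next y=-2/5·1.082716+1/4·6.525517≈1.198293
n=11: y≈1.198293, sp=3, e=sp−y≈1.801707; I≈27.992452, D=e−e_prev≈-0.115576; u=0·1.801707+1/4·27.992452+1/2·(-0.115576)≈6.940325; next y=-2/5·1.198293+1/4·6.940325≈1.255764
n=12: y≈1.255764, sp=3, e=sp−y≈1.744236; I≈29.736688, D=e−e_prev≈-0.057471; u=0·1.744236+1/4·29.736688+1/2·(-0.057471)≈7.405436; next y=-2/5·1.255764+1/4·7.405436≈1.349053
n=13: y≈1.349053, sp=3, e=sp−y≈1.650947; I≈31.387635, D=e−e_prev≈-0.093289; u=0·1.650947+1/4·31.387635+1/2·(-0.093289)≈7.800264; next y=-2/5·1.349053+1/4·7.800264≈1.410445
n=14: y≈1.410445, sp=3, e=sp−y≈1.589555; I≈32.977190, D=e−e_prev≈-0.061391; u=0·1.589555+1/4·32.977190+1/2·(-0.061391)≈8.213602; next y=-2/5·1.410445+1/4·8.213602≈1.489223

0 3 2.250 0.000
1 3 1.078 0.563
2 3 2.357 0.045
3 3 2.442 0.571
4 3 3.455 0.382
5 3 3.768 0.711
6 3 4.544 0.658
7 3 4.942 0.873
8 3 5.571 0.886
9 3 5.992 1.038
10 3 6.526 1.083
11 3 6.940 1.198
12 3 7.405 1.256
13 3 7.800 1.349
14 3 8.214 1.410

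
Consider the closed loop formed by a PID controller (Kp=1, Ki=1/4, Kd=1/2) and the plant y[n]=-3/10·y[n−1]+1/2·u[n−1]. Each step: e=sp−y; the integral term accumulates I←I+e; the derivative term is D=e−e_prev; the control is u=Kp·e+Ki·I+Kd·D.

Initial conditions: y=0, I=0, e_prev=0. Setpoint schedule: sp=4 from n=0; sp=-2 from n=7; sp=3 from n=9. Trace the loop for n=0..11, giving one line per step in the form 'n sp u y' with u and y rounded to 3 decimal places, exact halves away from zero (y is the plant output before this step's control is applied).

(exact arithmetic carried between steps; '≈' marks a value shown rounded to 6 d.p. or computed from one; I and e_prev carry over from the previous line; the table rounds u and y to 3 d.p., halves away from zero)
n=0: y=0, sp=4, e=sp−y=4; I=4, D=e−e_prev=4; u=1·4+1/4·4+1/2·4=7; next y=-3/10·0+1/2·7=3.5
n=1: y=3.5, sp=4, e=sp−y=0.5; I=4.5, D=e−e_prev=-3.5; u=1·0.5+1/4·4.5+1/2·(-3.5)=-0.125; next y=-3/10·3.5+1/2·(-0.125)=-1.1125
n=2: y=-1.1125, sp=4, e=sp−y=5.1125; I=9.6125, D=e−e_prev=4.6125; u=1·5.1125+1/4·9.6125+1/2·4.6125=9.821875; next y=-3/10·(-1.1125)+1/2·9.821875≈5.244688
n=3: y≈5.244688, sp=4, e=sp−y≈-1.244688; I≈8.367813, D=e−e_prev≈-6.357188; u=1·(-1.244688)+1/4·8.367813+1/2·(-6.357188)≈-2.331328; next y=-3/10·5.244688+1/2·(-2.331328)≈-2.739070
n=4: y≈-2.739070, sp=4, e=sp−y≈6.739070; I≈15.106883, D=e−e_prev≈7.983758; u=1·6.739070+1/4·15.106883+1/2·7.983758≈14.507670; next y=-3/10·(-2.739070)+1/2·14.507670≈8.075556
n=5: y≈8.075556, sp=4, e=sp−y≈-4.075556; I≈11.031327, D=e−e_prev≈-10.814626; u=1·(-4.075556)+1/4·11.031327+1/2·(-10.814626)≈-6.725038; next y=-3/10·8.075556+1/2·(-6.725038)≈-5.785186
n=6: y≈-5.785186, sp=4, e=sp−y≈9.785186; I≈20.816512, D=e−e_prev≈13.860742; u=1·9.785186+1/4·20.816512+1/2·13.860742≈21.919685; next y=-3/10·(-5.785186)+1/2·21.919685≈12.695398
n=7: y≈12.695398, sp=-2, e=sp−y≈-14.695398; I≈6.121114, D=e−e_prev≈-24.480584; u=1·(-14.695398)+1/4·6.121114+1/2·(-24.480584)≈-25.405411; next y=-3/10·12.695398+1/2·(-25.405411)≈-16.511325
n=8: y≈-16.511325, sp=-2, e=sp−y≈14.511325; I≈20.632439, D=e−e_prev≈29.206723; u=1·14.511325+1/4·20.632439+1/2·29.206723≈34.272796; next y=-3/10·(-16.511325)+1/2·34.272796≈22.089796
n=9: y≈22.089796, sp=3, e=sp−y≈-19.089796; I≈1.542644, D=e−e_prev≈-33.601120; u=1·(-19.089796)+1/4·1.542644+1/2·(-33.601120)≈-35.504695; next y=-3/10·22.089796+1/2·(-35.504695)≈-24.379286
n=10: y≈-24.379286, sp=3, e=sp−y≈27.379286; I≈28.921930, D=e−e_prev≈46.469082; u=1·27.379286+1/4·28.921930+1/2·46.469082≈57.844309; next y=-3/10·(-24.379286)+1/2·57.844309≈36.235941
n=11: y≈36.235941, sp=3, e=sp−y≈-33.235941; I≈-4.314011, D=e−e_prev≈-60.615227; u=1·(-33.235941)+1/4·(-4.314011)+1/2·(-60.615227)≈-64.622057; next y=-3/10·36.235941+1/2·(-64.622057)≈-43.181810

0 4 7.000 0.000
1 4 -0.125 3.500
2 4 9.822 -1.113
3 4 -2.331 5.245
4 4 14.508 -2.739
5 4 -6.725 8.076
6 4 21.920 -5.785
7 -2 -25.405 12.695
8 -2 34.273 -16.511
9 3 -35.505 22.090
10 3 57.844 -24.379
11 3 -64.622 36.236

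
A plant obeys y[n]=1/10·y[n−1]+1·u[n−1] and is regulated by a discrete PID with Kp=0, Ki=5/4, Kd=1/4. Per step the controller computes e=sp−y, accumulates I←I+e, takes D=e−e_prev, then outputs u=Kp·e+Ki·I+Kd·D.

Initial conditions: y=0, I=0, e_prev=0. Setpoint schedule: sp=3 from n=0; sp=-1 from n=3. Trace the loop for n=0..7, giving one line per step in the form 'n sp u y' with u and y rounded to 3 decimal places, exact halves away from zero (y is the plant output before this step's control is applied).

(exact arithmetic carried between steps; '≈' marks a value shown rounded to 6 d.p. or computed from one; I and e_prev carry over from the previous line; the table rounds u and y to 3 d.p., halves away from zero)
n=0: y=0, sp=3, e=sp−y=3; I=3, D=e−e_prev=3; u=0·3+5/4·3+1/4·3=4.5; next y=1/10·0+1·4.5=4.5
n=1: y=4.5, sp=3, e=sp−y=-1.5; I=1.5, D=e−e_prev=-4.5; u=0·(-1.5)+5/4·1.5+1/4·(-4.5)=0.75; next y=1/10·4.5+1·0.75=1.2
n=2: y=1.2, sp=3, e=sp−y=1.8; I=3.3, D=e−e_prev=3.3; u=0·1.8+5/4·3.3+1/4·3.3=4.95; next y=1/10·1.2+1·4.95=5.07
n=3: y=5.07, sp=-1, e=sp−y=-6.07; I=-2.77, D=e−e_prev=-7.87; u=0·(-6.07)+5/4·(-2.77)+1/4·(-7.87)=-5.43; next y=1/10·5.07+1·(-5.43)=-4.923
n=4: y=-4.923, sp=-1, e=sp−y=3.923; I=1.153, D=e−e_prev=9.993; u=0·3.923+5/4·1.153+1/4·9.993=3.9395; next y=1/10·(-4.923)+1·3.9395=3.4472
n=5: y=3.4472, sp=-1, e=sp−y=-4.4472; I=-3.2942, D=e−e_prev=-8.3702; u=0·(-4.4472)+5/4·(-3.2942)+1/4·(-8.3702)=-6.2103; next y=1/10·3.4472+1·(-6.2103)=-5.86558
n=6: y=-5.86558, sp=-1, e=sp−y=4.86558; I=1.57138, D=e−e_prev=9.31278; u=0·4.86558+5/4·1.57138+1/4·9.31278=4.29242; next y=1/10·(-5.86558)+1·4.29242=3.705862
n=7: y=3.705862, sp=-1, e=sp−y=-4.705862; I=-3.134482, D=e−e_prev=-9.571442; u=0·(-4.705862)+5/4·(-3.134482)+1/4·(-9.571442)=-6.310963; next y=1/10·3.705862+1·(-6.310963)≈-5.940377

0 3 4.500 0.000
1 3 0.750 4.500
2 3 4.950 1.200
3 -1 -5.430 5.070
4 -1 3.940 -4.923
5 -1 -6.210 3.447
6 -1 4.292 -5.866
7 -1 -6.311 3.706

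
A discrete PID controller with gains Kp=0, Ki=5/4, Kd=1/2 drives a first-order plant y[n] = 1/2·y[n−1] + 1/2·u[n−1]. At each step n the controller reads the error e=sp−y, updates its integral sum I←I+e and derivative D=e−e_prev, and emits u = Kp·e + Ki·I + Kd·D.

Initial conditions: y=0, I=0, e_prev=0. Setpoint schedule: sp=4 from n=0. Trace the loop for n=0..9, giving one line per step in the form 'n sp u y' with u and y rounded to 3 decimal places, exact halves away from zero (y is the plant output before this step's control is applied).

(exact arithmetic carried between steps; '≈' marks a value shown rounded to 6 d.p. or computed from one; I and e_prev carry over from the previous line; the table rounds u and y to 3 d.p., halves away from zero)
n=0: y=0, sp=4, e=sp−y=4; I=4, D=e−e_prev=4; u=0·4+5/4·4+1/2·4=7; next y=1/2·0+1/2·7=3.5
n=1: y=3.5, sp=4, e=sp−y=0.5; I=4.5, D=e−e_prev=-3.5; u=0·0.5+5/4·4.5+1/2·(-3.5)=3.875; next y=1/2·3.5+1/2·3.875=3.6875
n=2: y=3.6875, sp=4, e=sp−y=0.3125; I=4.8125, D=e−e_prev=-0.1875; u=0·0.3125+5/4·4.8125+1/2·(-0.1875)=5.921875; next y=1/2·3.6875+1/2·5.921875≈4.804688
n=3: y≈4.804688, sp=4, e=sp−y≈-0.804688; I≈4.007813, D=e−e_prev≈-1.117188; u=0·(-0.804688)+5/4·4.007813+1/2·(-1.117188)≈4.451172; next y=1/2·4.804688+1/2·4.451172≈4.627930
n=4: y≈4.627930, sp=4, e=sp−y≈-0.627930; I≈3.379883, D=e−e_prev≈0.176758; u=0·(-0.627930)+5/4·3.379883+1/2·0.176758≈4.313232; next y=1/2·4.627930+1/2·4.313232≈4.470581
n=5: y≈4.470581, sp=4, e=sp−y≈-0.470581; I≈2.909302, D=e−e_prev≈0.157349; u=0·(-0.470581)+5/4·2.909302+1/2·0.157349≈3.715302; next y=1/2·4.470581+1/2·3.715302≈4.092941
n=6: y≈4.092941, sp=4, e=sp−y≈-0.092941; I≈2.816360, D=e−e_prev≈0.377640; u=0·(-0.092941)+5/4·2.816360+1/2·0.377640≈3.709270; next y=1/2·4.092941+1/2·3.709270≈3.901106
n=7: y≈3.901106, sp=4, e=sp−y≈0.098894; I≈2.915255, D=e−e_prev≈0.191835; u=0·0.098894+5/4·2.915255+1/2·0.191835≈3.739986; next y=1/2·3.901106+1/2·3.739986≈3.820546
n=8: y≈3.820546, sp=4, e=sp−y≈0.179454; I≈3.094709, D=e−e_prev≈0.080560; u=0·0.179454+5/4·3.094709+1/2·0.080560≈3.908666; next y=1/2·3.820546+1/2·3.908666≈3.864606
n=9: y≈3.864606, sp=4, e=sp−y≈0.135394; I≈3.230103, D=e−e_prev≈-0.044060; u=0·0.135394+5/4·3.230103+1/2·(-0.044060)≈4.015599; next y=1/2·3.864606+1/2·4.015599≈3.940102

0 4 7.000 0.000
1 4 3.875 3.500
2 4 5.922 3.688
3 4 4.451 4.805
4 4 4.313 4.628
5 4 3.715 4.471
6 4 3.709 4.093
7 4 3.740 3.901
8 4 3.909 3.821
9 4 4.016 3.865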